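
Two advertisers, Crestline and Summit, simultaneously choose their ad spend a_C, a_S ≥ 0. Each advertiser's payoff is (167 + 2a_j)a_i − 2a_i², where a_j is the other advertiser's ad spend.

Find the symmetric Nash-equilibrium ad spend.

83.5

Crestline's payoff is (167 + 2a_S)a_C − 2a_C².
∂π/∂a_C = 167 + 2a_S − 4a_C = 0, so a_C = 41.75 + 0.5a_S.
Setting a_C = a_S in the reaction function: a_C = 41.75 + 0.5a_C, so a_C = 41.75 / 0.5 = 83.5.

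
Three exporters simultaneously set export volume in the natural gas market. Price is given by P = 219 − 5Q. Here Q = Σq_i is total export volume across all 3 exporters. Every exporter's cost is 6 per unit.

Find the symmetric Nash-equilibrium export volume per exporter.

A representative exporter's profit is π_i = q_i(219 − 5Q) − 6q_i, with Q = q_i + Σ_{j≠i} q_j.
First-order condition: 213 − 10q_i − 5Σ_{j≠i} q_j = 0.
With identical exporters, set every q_j = q: then 213 − 10q − 10q = 0, i.e. q = 213/20 = 10.65.

10.65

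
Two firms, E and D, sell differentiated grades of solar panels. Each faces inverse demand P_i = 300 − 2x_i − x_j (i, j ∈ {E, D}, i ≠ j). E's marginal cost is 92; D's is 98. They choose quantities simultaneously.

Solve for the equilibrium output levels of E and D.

Firm E's profit: π = x_E(300 − 2x_E − x_D) − 92x_E.
∂π/∂x_E = 208 − 4x_E − x_D = 0 ⇒ x_E = 52 − 0.25x_D.
Similarly x_D = 50.5 − 0.25x_E.
Substituting the second reaction function into the first: x_E = 52 − 0.25(50.5 − 0.25x_E), which gives 0.9375x_E = 39.375 ⇒ x_E = 42.
Then x_D = 50.5 − 0.25·42 = 40.

42, 40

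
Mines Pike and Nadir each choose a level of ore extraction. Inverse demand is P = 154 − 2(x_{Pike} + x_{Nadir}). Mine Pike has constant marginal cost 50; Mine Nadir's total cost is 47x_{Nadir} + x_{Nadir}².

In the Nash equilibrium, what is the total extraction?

31.5

Mine Pike's profit: π = x_{Pike}(154 − 2(x_{Pike} + x_{Nadir})) − 50x_{Pike}.
∂π/∂x_{Pike} = 104 − 4x_{Pike} − 2x_{Nadir} = 0, so x_{Pike} = 26 − 0.5x_{Nadir}.
For Nadir: ∂π/∂x_{Nadir} = 107 − 6x_{Nadir} − 2x_{Pike} = 0 ⇒ x_{Nadir} = 107/6 − (1/3)x_{Pike}.
Plugging x_{Nadir} into Pike's best response: x_{Pike} = 26 − 0.5(107/6 − (1/3)x_{Pike}) ⇒ (5/6)x_{Pike} = 205/12, so x_{Pike} = 20.5.
Then x_{Nadir} = 107/6 − (1/3)·20.5 = 11.
Total extraction: 20.5 + 11 = 31.5.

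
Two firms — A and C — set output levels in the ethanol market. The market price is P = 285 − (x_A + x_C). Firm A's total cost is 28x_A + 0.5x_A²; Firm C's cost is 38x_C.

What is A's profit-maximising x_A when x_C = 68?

Firm A's profit: π = x_A(285 − (x_A + x_C)) − 28x_A − 0.5x_A².
∂π/∂x_A = 257 − 3x_A − x_C = 0, so x_A = 257/3 − (1/3)x_C.
At x_C = 68: x_A = 257/3 − (1/3)·68 = 63.

63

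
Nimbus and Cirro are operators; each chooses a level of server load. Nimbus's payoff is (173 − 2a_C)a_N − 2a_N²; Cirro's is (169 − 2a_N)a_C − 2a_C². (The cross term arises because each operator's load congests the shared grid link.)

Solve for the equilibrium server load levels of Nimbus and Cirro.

29.5, 27.5

Expanding Nimbus's payoff: 173a_N − 2a_Ca_N − 2a_N².
∂π/∂a_N = 173 − 2a_C − 4a_N = 0, so a_N = 43.25 − 0.5a_C.
Likewise for Cirro: a_C = 42.25 − 0.5a_N.
Solving the two reaction functions simultaneously: (1 − (−0.5)(−0.5))a_N = 43.25 − 0.5·42.25, so 0.75a_N = 22.125 and a_N = 29.5.
Then a_C = 42.25 − 0.5·29.5 = 27.5.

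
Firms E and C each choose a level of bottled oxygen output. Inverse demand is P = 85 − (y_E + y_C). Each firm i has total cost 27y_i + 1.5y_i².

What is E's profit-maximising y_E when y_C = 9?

Firm E's profit: π = y_E(85 − (y_E + y_C)) − 27y_E − 1.5y_E².
∂π/∂y_E = 58 − 5y_E − y_C = 0, so y_E = 11.6 − 0.2y_C.
At y_C = 9: y_E = 11.6 − 0.2·9 = 9.8.

9.8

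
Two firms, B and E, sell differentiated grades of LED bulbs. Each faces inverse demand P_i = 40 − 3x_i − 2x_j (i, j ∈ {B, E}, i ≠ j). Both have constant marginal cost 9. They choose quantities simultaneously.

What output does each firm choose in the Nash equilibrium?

Firm B's profit: π = x_B(40 − 3x_B − 2x_E) − 9x_B.
∂π/∂x_B = 31 − 6x_B − 2x_E = 0 ⇒ x_B = 31/6 − (1/3)x_E.
By symmetry x_E = x_B; substituting into the reaction function, (4/3)x_B = 31/6 and x_B = 3.875.

3.875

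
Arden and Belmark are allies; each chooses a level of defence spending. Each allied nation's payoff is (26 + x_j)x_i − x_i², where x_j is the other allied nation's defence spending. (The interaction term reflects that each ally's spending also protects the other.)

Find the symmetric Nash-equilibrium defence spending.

Arden's payoff is (26 + x_B)x_A − x_A².
∂π/∂x_A = 26 + x_B − 2x_A = 0, so x_A = 13 + 0.5x_B.
Setting x_A = x_B in the reaction function: x_A = 13 + 0.5x_A, so x_A = 13 / 0.5 = 26.

26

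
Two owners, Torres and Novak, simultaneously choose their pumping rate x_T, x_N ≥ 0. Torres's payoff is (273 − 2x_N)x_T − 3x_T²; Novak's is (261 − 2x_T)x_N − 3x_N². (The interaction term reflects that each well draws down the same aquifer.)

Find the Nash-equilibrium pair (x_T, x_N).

34.875, 31.875

Expanding Torres's payoff: 273x_T − 2x_Nx_T − 3x_T².
∂π/∂x_T = 273 − 2x_N − 6x_T = 0, so x_T = 45.5 − (1/3)x_N.
Likewise for Novak: x_N = 43.5 − (1/3)x_T.
Substituting the second reaction function into the first: x_T = 45.5 − (1/3)(43.5 − (1/3)x_T), which gives (8/9)x_T = 31 ⇒ x_T = 34.875.
Then x_N = 43.5 − (1/3)·34.875 = 31.875.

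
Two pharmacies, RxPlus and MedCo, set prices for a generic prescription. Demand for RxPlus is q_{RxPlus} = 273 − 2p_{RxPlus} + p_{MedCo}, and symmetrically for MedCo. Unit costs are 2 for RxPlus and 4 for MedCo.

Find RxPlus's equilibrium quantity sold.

RxPlus's profit: π = (p_{RxPlus} − 2)(273 − 2p_{RxPlus} + p_{MedCo}).
∂π/∂p_{RxPlus} = 277 − 4p_{RxPlus} + p_{MedCo} = 0 ⇒ p_{RxPlus} = 69.25 + 0.25p_{MedCo}.
Similarly p_{MedCo} = 70.25 + 0.25p_{RxPlus}.
Substituting the second reaction function into the first: p_{RxPlus} = 69.25 + 0.25(70.25 + 0.25p_{RxPlus}), which gives 0.9375p_{RxPlus} = 86.8125 ⇒ p_{RxPlus} = 92.6.
Then p_{MedCo} = 70.25 + 0.25·92.6 = 93.4.
q_{RxPlus} = 273 − 2·92.6 + 93.4 = 181.2.

181.2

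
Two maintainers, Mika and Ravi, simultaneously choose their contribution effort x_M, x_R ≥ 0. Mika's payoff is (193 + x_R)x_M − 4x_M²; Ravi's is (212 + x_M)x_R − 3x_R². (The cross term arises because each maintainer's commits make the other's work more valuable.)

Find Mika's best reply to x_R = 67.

Expanding Mika's payoff: 193x_M + x_Rx_M − 4x_M².
∂π/∂x_M = 193 + x_R − 8x_M = 0, so x_M = 24.125 + 0.125x_R.
At x_R = 67: x_M = 24.125 + 0.125·67 = 32.5.

32.5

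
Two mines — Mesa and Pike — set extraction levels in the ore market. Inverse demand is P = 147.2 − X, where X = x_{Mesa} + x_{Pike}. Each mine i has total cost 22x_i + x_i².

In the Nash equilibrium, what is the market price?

Mine Mesa's profit: π = x_{Mesa}(147.2 − (x_{Mesa} + x_{Pike})) − 22x_{Mesa} − x_{Mesa}².
∂π/∂x_{Mesa} = 125.2 − 4x_{Mesa} − x_{Pike} = 0, so x_{Mesa} = 31.3 − 0.25x_{Pike}.
The game is symmetric, so in equilibrium x_{Pike} = x_{Mesa}: the reaction function gives 1.25x_{Mesa} = 31.3, hence x_{Mesa} = 25.04.
Equilibrium price: P = 147.2 − 50.08 = 97.12.

97.12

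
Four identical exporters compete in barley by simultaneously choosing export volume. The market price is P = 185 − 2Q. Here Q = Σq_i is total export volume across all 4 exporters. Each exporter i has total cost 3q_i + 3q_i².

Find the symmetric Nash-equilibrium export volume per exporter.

A representative exporter's profit is π_i = q_i(185 − 2Q) − 3q_i − 3q_i², with Q = q_i + Σ_{j≠i} q_j.
First-order condition: 182 − 10q_i − 2Σ_{j≠i} q_j = 0.
In a symmetric equilibrium every exporter chooses the same q, so Σ_{j≠i} q_j = 3q. The condition becomes 182 − 16q = 0, giving q = 182/16 = 11.375.

11.375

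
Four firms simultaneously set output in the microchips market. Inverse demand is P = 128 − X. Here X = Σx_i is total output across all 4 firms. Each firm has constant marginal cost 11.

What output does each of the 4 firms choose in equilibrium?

23.4

A representative firm's profit is π_i = x_i(128 − X) − 11x_i, with X = x_i + Σ_{j≠i} x_j.
First-order condition: 117 − 2x_i − Σ_{j≠i} x_j = 0.
Imposing symmetry (x_j = x for all j) turns Σ_{j≠i} x_j into 3x, so 117 = 5x and x = 23.4.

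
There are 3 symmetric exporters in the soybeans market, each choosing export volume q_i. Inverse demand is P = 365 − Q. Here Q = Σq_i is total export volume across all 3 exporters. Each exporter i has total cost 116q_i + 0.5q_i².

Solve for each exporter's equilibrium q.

49.8

A representative exporter's profit is π_i = q_i(365 − Q) − 116q_i − 0.5q_i², with Q = q_i + Σ_{j≠i} q_j.
First-order condition: 249 − 3q_i − Σ_{j≠i} q_j = 0.
In a symmetric equilibrium every exporter chooses the same q, so Σ_{j≠i} q_j = 2q. The condition becomes 249 − 5q = 0, giving q = 249/5 = 49.8.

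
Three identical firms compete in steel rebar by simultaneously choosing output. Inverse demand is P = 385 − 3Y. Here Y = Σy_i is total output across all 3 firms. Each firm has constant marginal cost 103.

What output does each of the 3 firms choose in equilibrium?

23.5

A representative firm's profit is π_i = y_i(385 − 3Y) − 103y_i, with Y = y_i + Σ_{j≠i} y_j.
First-order condition: 282 − 6y_i − 3Σ_{j≠i} y_j = 0.
With identical firms, set every y_j = y: then 282 − 6y − 6y = 0, i.e. y = 282/12 = 23.5.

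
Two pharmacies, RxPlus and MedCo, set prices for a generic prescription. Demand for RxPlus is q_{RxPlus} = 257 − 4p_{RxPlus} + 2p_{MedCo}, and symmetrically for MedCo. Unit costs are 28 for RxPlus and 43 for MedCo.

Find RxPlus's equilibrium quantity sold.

142

RxPlus's profit: π = (p_{RxPlus} − 28)(257 − 4p_{RxPlus} + 2p_{MedCo}).
∂π/∂p_{RxPlus} = 369 − 8p_{RxPlus} + 2p_{MedCo} = 0 ⇒ p_{RxPlus} = 46.125 + 0.25p_{MedCo}.
Similarly p_{MedCo} = 53.625 + 0.25p_{RxPlus}.
Solving the two reaction functions simultaneously: (1 − (0.25)(0.25))p_{RxPlus} = 46.125 + 0.25·53.625, so 0.9375p_{RxPlus} = 1905/32 and p_{RxPlus} = 63.5.
Then p_{MedCo} = 53.625 + 0.25·63.5 = 69.5.
q_{RxPlus} = 257 − 4·63.5 + 2·69.5 = 142.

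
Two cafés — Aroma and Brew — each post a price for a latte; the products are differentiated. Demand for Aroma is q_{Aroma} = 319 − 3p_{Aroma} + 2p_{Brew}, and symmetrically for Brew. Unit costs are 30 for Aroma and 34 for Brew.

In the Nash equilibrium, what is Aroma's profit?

Aroma's profit: π = (p_{Aroma} − 30)(319 − 3p_{Aroma} + 2p_{Brew}).
∂π/∂p_{Aroma} = 409 − 6p_{Aroma} + 2p_{Brew} = 0 ⇒ p_{Aroma} = 409/6 + (1/3)p_{Brew}.
Similarly p_{Brew} = 421/6 + (1/3)p_{Aroma}.
Plugging p_{Brew} into Aroma's best response: p_{Aroma} = 409/6 + (1/3)(421/6 + (1/3)p_{Aroma}) ⇒ (8/9)p_{Aroma} = 824/9, so p_{Aroma} = 103.
Then p_{Brew} = 421/6 + (1/3)·103 = 104.5.
q_{Aroma} = 319 − 3·103 + 2·104.5 = 219.
Profit = (103 − 30)·219 = 15987.

15987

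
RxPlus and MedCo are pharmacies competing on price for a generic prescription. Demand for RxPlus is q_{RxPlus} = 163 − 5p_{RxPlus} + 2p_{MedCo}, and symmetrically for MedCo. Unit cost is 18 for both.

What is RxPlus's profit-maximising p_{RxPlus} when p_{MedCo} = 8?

RxPlus's profit: π = (p_{RxPlus} − 18)(163 − 5p_{RxPlus} + 2p_{MedCo}).
∂π/∂p_{RxPlus} = 253 − 10p_{RxPlus} + 2p_{MedCo} = 0 ⇒ p_{RxPlus} = 25.3 + 0.2p_{MedCo}.
At p_{MedCo} = 8: p_{RxPlus} = 25.3 + 0.2·8 = 26.9.

26.9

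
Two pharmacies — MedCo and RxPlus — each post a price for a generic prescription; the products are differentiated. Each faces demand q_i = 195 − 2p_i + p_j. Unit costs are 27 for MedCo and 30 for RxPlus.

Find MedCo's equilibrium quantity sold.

MedCo's profit: π = (p_{MedCo} − 27)(195 − 2p_{MedCo} + p_{RxPlus}).
∂π/∂p_{MedCo} = 249 − 4p_{MedCo} + p_{RxPlus} = 0 ⇒ p_{MedCo} = 62.25 + 0.25p_{RxPlus}.
Similarly p_{RxPlus} = 63.75 + 0.25p_{MedCo}.
Solving the two reaction functions simultaneously: (1 − (0.25)(0.25))p_{MedCo} = 62.25 + 0.25·63.75, so 0.9375p_{MedCo} = 78.1875 and p_{MedCo} = 83.4.
Then p_{RxPlus} = 63.75 + 0.25·83.4 = 84.6.
q_{MedCo} = 195 − 2·83.4 + 84.6 = 112.8.

112.8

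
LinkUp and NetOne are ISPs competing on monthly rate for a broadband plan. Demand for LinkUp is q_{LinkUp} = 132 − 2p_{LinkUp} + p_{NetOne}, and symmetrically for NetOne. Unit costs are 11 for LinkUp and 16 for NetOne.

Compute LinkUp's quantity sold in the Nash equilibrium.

LinkUp's profit: π = (p_{LinkUp} − 11)(132 − 2p_{LinkUp} + p_{NetOne}).
∂π/∂p_{LinkUp} = 154 − 4p_{LinkUp} + p_{NetOne} = 0 ⇒ p_{LinkUp} = 38.5 + 0.25p_{NetOne}.
Similarly p_{NetOne} = 41 + 0.25p_{LinkUp}.
Solving the two reaction functions simultaneously: (1 − (0.25)(0.25))p_{LinkUp} = 38.5 + 0.25·41, so 0.9375p_{LinkUp} = 48.75 and p_{LinkUp} = 52.
Then p_{NetOne} = 41 + 0.25·52 = 54.
q_{LinkUp} = 132 − 2·52 + 54 = 82.

82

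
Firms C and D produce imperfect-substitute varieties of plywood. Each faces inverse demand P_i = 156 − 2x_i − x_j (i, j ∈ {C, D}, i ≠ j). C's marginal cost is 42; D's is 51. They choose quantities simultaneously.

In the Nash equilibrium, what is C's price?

88.8

Firm C's profit: π = x_C(156 − 2x_C − x_D) − 42x_C.
∂π/∂x_C = 114 − 4x_C − x_D = 0 ⇒ x_C = 28.5 − 0.25x_D.
Similarly x_D = 26.25 − 0.25x_C.
Plugging x_D into C's best response: x_C = 28.5 − 0.25(26.25 − 0.25x_C) ⇒ 0.9375x_C = 21.9375, so x_C = 23.4.
Then x_D = 26.25 − 0.25·23.4 = 20.4.
P_C = 156 − 2·23.4 − 20.4 = 88.8.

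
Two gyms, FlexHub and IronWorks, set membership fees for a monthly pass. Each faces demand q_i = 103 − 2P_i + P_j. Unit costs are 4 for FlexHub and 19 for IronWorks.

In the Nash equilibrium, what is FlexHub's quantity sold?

70

FlexHub's profit: π = (P_{FlexHub} − 4)(103 − 2P_{FlexHub} + P_{IronWorks}).
∂π/∂P_{FlexHub} = 111 − 4P_{FlexHub} + P_{IronWorks} = 0 ⇒ P_{FlexHub} = 27.75 + 0.25P_{IronWorks}.
Similarly P_{IronWorks} = 35.25 + 0.25P_{FlexHub}.
Plugging P_{IronWorks} into FlexHub's best response: P_{FlexHub} = 27.75 + 0.25(35.25 + 0.25P_{FlexHub}) ⇒ 0.9375P_{FlexHub} = 36.5625, so P_{FlexHub} = 39.
Then P_{IronWorks} = 35.25 + 0.25·39 = 45.
q_{FlexHub} = 103 − 2·39 + 45 = 70.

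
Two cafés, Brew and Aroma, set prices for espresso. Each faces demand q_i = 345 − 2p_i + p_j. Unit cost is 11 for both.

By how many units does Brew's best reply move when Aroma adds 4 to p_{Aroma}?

Brew's profit: π = (p_{Brew} − 11)(345 − 2p_{Brew} + p_{Aroma}).
∂π/∂p_{Brew} = 367 − 4p_{Brew} + p_{Aroma} = 0 ⇒ p_{Brew} = 91.75 + 0.25p_{Aroma}.
The reaction-function slope is 0.25, so a 4-unit rise in p_{Aroma} moves p_{Brew} by 0.25 × 4 = 1. Brew's best response rises — the actions are strategic complements.

1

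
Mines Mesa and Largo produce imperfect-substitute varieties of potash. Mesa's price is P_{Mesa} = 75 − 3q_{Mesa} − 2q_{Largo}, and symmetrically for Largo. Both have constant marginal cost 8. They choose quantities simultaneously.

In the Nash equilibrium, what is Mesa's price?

Mine Mesa's profit: π = q_{Mesa}(75 − 3q_{Mesa} − 2q_{Largo}) − 8q_{Mesa}.
∂π/∂q_{Mesa} = 67 − 6q_{Mesa} − 2q_{Largo} = 0 ⇒ q_{Mesa} = 67/6 − (1/3)q_{Largo}.
The game is symmetric, so in equilibrium q_{Largo} = q_{Mesa}: the reaction function gives (4/3)q_{Mesa} = 67/6, hence q_{Mesa} = 8.375.
P_{Mesa} = 75 − 3·8.375 − 2·8.375 = 33.125.

33.125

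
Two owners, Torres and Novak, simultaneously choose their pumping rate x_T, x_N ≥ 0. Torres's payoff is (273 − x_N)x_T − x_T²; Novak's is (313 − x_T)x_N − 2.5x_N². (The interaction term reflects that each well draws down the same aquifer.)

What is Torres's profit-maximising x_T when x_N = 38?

117.5

Expanding Torres's payoff: 273x_T − x_Nx_T − x_T².
∂π/∂x_T = 273 − x_N − 2x_T = 0, so x_T = 136.5 − 0.5x_N.
At x_N = 38: x_T = 136.5 − 0.5·38 = 117.5.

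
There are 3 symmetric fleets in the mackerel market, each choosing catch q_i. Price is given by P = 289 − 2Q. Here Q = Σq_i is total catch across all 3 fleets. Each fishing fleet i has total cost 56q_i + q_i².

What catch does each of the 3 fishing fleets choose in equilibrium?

A representative fishing fleet's profit is π_i = q_i(289 − 2Q) − 56q_i − q_i², with Q = q_i + Σ_{j≠i} q_j.
First-order condition: 233 − 6q_i − 2Σ_{j≠i} q_j = 0.
With identical fishing fleets, set every q_j = q: then 233 − 6q − 4q = 0, i.e. q = 233/10 = 23.3.

23.3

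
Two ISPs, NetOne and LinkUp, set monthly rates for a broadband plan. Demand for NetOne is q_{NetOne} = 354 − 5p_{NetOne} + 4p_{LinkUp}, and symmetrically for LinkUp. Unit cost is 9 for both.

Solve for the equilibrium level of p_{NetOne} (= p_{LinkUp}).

NetOne's profit: π = (p_{NetOne} − 9)(354 − 5p_{NetOne} + 4p_{LinkUp}).
∂π/∂p_{NetOne} = 399 − 10p_{NetOne} + 4p_{LinkUp} = 0 ⇒ p_{NetOne} = 39.9 + 0.4p_{LinkUp}.
By symmetry p_{LinkUp} = p_{NetOne}; substituting into the reaction function, 0.6p_{NetOne} = 39.9 and p_{NetOne} = 66.5.

66.5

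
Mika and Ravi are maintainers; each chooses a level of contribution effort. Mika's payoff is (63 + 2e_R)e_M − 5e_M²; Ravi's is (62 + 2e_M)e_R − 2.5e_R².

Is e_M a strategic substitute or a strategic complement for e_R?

Expanding Mika's payoff: 63e_M + 2e_Re_M − 5e_M².
∂π/∂e_M = 63 + 2e_R − 10e_M = 0, so e_M = 6.3 + 0.2e_R.
The best-response slope de_M/de_R = 0.2 > 0: the reaction function is upward-sloping, so the choices are strategic complements.

strategic complements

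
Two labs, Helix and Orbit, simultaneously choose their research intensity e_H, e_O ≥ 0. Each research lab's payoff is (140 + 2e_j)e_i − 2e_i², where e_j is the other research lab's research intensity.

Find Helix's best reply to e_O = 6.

38

Helix's payoff is (140 + 2e_O)e_H − 2e_H².
∂π/∂e_H = 140 + 2e_O − 4e_H = 0, so e_H = 35 + 0.5e_O.
At e_O = 6: e_H = 35 + 0.5·6 = 38.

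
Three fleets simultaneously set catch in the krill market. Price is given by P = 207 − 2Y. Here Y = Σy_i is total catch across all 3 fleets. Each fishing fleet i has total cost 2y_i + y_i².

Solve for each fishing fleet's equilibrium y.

20.5

A representative fishing fleet's profit is π_i = y_i(207 − 2Y) − 2y_i − y_i², with Y = y_i + Σ_{j≠i} y_j.
First-order condition: 205 − 6y_i − 2Σ_{j≠i} y_j = 0.
In a symmetric equilibrium every fishing fleet chooses the same y, so Σ_{j≠i} y_j = 2y. The condition becomes 205 − 10y = 0, giving y = 205/10 = 20.5.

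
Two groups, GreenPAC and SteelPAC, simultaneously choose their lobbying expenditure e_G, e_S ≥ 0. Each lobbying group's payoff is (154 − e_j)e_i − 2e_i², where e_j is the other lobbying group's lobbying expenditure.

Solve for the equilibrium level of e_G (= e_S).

GreenPAC's payoff is (154 − e_S)e_G − 2e_G².
∂π/∂e_G = 154 − e_S − 4e_G = 0, so e_G = 38.5 − 0.25e_S.
The game is symmetric, so in equilibrium e_S = e_G: the reaction function gives 1.25e_G = 38.5, hence e_G = 30.8.

30.8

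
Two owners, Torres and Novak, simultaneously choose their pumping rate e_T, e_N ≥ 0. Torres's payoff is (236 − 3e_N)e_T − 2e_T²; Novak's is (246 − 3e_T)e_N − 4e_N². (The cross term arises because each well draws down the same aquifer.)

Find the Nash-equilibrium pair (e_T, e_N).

50, 12

Expanding Torres's payoff: 236e_T − 3e_Ne_T − 2e_T².
∂π/∂e_T = 236 − 3e_N − 4e_T = 0, so e_T = 59 − 0.75e_N.
Likewise for Novak: e_N = 30.75 − 0.375e_T.
Substituting the second reaction function into the first: e_T = 59 − 0.75(30.75 − 0.375e_T), which gives (23/32)e_T = 35.9375 ⇒ e_T = 50.
Then e_N = 30.75 − 0.375·50 = 12.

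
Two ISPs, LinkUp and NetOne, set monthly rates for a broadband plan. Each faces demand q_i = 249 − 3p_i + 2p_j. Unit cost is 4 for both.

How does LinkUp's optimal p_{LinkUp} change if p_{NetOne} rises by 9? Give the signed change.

3

LinkUp's profit: π = (p_{LinkUp} − 4)(249 − 3p_{LinkUp} + 2p_{NetOne}).
∂π/∂p_{LinkUp} = 261 − 6p_{LinkUp} + 2p_{NetOne} = 0 ⇒ p_{LinkUp} = 43.5 + (1/3)p_{NetOne}.
The reaction-function slope is 1/3, so a 9-unit rise in p_{NetOne} moves p_{LinkUp} by 1/3 × 9 = 3. LinkUp's best response rises — the actions are strategic complements.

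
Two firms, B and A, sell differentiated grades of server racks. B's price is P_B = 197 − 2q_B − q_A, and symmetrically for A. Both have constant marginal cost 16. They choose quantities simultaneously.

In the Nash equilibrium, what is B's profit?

Firm B's profit: π = q_B(197 − 2q_B − q_A) − 16q_B.
∂π/∂q_B = 181 − 4q_B − q_A = 0 ⇒ q_B = 45.25 − 0.25q_A.
By symmetry q_A = q_B; substituting into the reaction function, 1.25q_B = 45.25 and q_B = 36.2.
P_B = 197 − 2·36.2 − 36.2 = 88.4.
Profit = (88.4 − 16)·36.2 = 2620.88.

2620.88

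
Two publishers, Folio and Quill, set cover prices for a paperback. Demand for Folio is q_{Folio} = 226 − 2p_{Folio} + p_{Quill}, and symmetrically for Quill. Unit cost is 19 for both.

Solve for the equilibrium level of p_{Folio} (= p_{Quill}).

Folio's profit: π = (p_{Folio} − 19)(226 − 2p_{Folio} + p_{Quill}).
∂π/∂p_{Folio} = 264 − 4p_{Folio} + p_{Quill} = 0 ⇒ p_{Folio} = 66 + 0.25p_{Quill}.
By symmetry p_{Quill} = p_{Folio}; substituting into the reaction function, 0.75p_{Folio} = 66 and p_{Folio} = 88.

88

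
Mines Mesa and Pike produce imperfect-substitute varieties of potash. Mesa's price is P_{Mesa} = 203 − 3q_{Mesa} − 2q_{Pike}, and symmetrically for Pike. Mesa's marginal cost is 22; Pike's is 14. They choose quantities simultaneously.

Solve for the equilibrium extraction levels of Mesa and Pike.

22.125, 24.125

Mine Mesa's profit: π = q_{Mesa}(203 − 3q_{Mesa} − 2q_{Pike}) − 22q_{Mesa}.
∂π/∂q_{Mesa} = 181 − 6q_{Mesa} − 2q_{Pike} = 0 ⇒ q_{Mesa} = 181/6 − (1/3)q_{Pike}.
Similarly q_{Pike} = 31.5 − (1/3)q_{Mesa}.
Solving the two reaction functions simultaneously: (1 − (−1/3)(−1/3))q_{Mesa} = 181/6 − (1/3)·31.5, so (8/9)q_{Mesa} = 59/3 and q_{Mesa} = 22.125.
Then q_{Pike} = 31.5 − (1/3)·22.125 = 24.125.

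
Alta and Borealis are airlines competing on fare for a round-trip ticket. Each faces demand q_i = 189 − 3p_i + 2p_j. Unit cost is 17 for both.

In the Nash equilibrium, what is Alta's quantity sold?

Alta's profit: π = (p_{Alta} − 17)(189 − 3p_{Alta} + 2p_{Borealis}).
∂π/∂p_{Alta} = 240 − 6p_{Alta} + 2p_{Borealis} = 0 ⇒ p_{Alta} = 40 + (1/3)p_{Borealis}.
The game is symmetric, so in equilibrium p_{Borealis} = p_{Alta}: the reaction function gives (2/3)p_{Alta} = 40, hence p_{Alta} = 60.
q_{Alta} = 189 − 3·60 + 2·60 = 129.

129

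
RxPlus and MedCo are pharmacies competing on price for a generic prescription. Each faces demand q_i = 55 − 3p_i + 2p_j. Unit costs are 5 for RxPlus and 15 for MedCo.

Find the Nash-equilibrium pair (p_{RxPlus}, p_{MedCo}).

RxPlus's profit: π = (p_{RxPlus} − 5)(55 − 3p_{RxPlus} + 2p_{MedCo}).
∂π/∂p_{RxPlus} = 70 − 6p_{RxPlus} + 2p_{MedCo} = 0 ⇒ p_{RxPlus} = 35/3 + (1/3)p_{MedCo}.
Similarly p_{MedCo} = 50/3 + (1/3)p_{RxPlus}.
Substituting the second reaction function into the first: p_{RxPlus} = 35/3 + (1/3)(50/3 + (1/3)p_{RxPlus}), which gives (8/9)p_{RxPlus} = 155/9 ⇒ p_{RxPlus} = 19.375.
Then p_{MedCo} = 50/3 + (1/3)·19.375 = 23.125.

19.375, 23.125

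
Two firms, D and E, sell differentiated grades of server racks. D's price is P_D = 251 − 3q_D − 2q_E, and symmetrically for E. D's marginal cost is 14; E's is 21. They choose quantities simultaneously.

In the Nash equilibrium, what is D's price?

Firm D's profit: π = q_D(251 − 3q_D − 2q_E) − 14q_D.
∂π/∂q_D = 237 − 6q_D − 2q_E = 0 ⇒ q_D = 39.5 − (1/3)q_E.
Similarly q_E = 115/3 − (1/3)q_D.
Solving the two reaction functions simultaneously: (1 − (−1/3)(−1/3))q_D = 39.5 − (1/3)·(115/3), so (8/9)q_D = 481/18 and q_D = 30.0625.
Then q_E = 115/3 − (1/3)·30.0625 = 28.3125.
P_D = 251 − 3·30.0625 − 2·28.3125 = 104.1875.

104.1875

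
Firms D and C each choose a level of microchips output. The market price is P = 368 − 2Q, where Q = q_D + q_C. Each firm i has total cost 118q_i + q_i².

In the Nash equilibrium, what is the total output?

Firm D's profit: π = q_D(368 − 2(q_D + q_C)) − 118q_D − q_D².
∂π/∂q_D = 250 − 6q_D − 2q_C = 0, so q_D = 125/3 − (1/3)q_C.
By symmetry q_C = q_D; substituting into the reaction function, (4/3)q_D = 125/3 and q_D = 31.25.
Total output: 31.25 + 31.25 = 62.5.

62.5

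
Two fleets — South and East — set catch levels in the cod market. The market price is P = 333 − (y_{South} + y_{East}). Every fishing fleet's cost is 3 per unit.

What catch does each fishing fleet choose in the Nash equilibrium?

110

Fishing fleet South's profit: π = y_{South}(333 − (y_{South} + y_{East})) − 3y_{South}.
∂π/∂y_{South} = 330 − 2y_{South} − y_{East} = 0, so y_{South} = 165 − 0.5y_{East}.
Setting y_{South} = y_{East} in the reaction function: y_{South} = 165 − 0.5y_{South}, so y_{South} = 165 / 1.5 = 110.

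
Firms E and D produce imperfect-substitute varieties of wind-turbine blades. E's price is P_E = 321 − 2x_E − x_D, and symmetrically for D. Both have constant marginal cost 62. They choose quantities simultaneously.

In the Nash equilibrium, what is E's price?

165.6

Firm E's profit: π = x_E(321 − 2x_E − x_D) − 62x_E.
∂π/∂x_E = 259 − 4x_E − x_D = 0 ⇒ x_E = 64.75 − 0.25x_D.
By symmetry x_D = x_E; substituting into the reaction function, 1.25x_E = 64.75 and x_E = 51.8.
P_E = 321 − 2·51.8 − 51.8 = 165.6.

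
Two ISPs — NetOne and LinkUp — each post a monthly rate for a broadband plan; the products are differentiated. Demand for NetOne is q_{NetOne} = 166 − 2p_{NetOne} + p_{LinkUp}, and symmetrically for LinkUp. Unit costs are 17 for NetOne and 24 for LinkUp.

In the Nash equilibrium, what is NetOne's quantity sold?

NetOne's profit: π = (p_{NetOne} − 17)(166 − 2p_{NetOne} + p_{LinkUp}).
∂π/∂p_{NetOne} = 200 − 4p_{NetOne} + p_{LinkUp} = 0 ⇒ p_{NetOne} = 50 + 0.25p_{LinkUp}.
Similarly p_{LinkUp} = 53.5 + 0.25p_{NetOne}.
Substituting the second reaction function into the first: p_{NetOne} = 50 + 0.25(53.5 + 0.25p_{NetOne}), which gives 0.9375p_{NetOne} = 63.375 ⇒ p_{NetOne} = 67.6.
Then p_{LinkUp} = 53.5 + 0.25·67.6 = 70.4.
q_{NetOne} = 166 − 2·67.6 + 70.4 = 101.2.

101.2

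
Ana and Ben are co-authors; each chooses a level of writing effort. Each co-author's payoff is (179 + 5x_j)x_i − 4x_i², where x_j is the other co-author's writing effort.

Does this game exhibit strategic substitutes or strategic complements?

strategic complements

Ana's payoff is (179 + 5x_B)x_A − 4x_A².
∂π/∂x_A = 179 + 5x_B − 8x_A = 0, so x_A = 22.375 + 0.625x_B.
The best-response slope dx_A/dx_B = 0.625 > 0: the reaction function is upward-sloping, so the choices are strategic complements.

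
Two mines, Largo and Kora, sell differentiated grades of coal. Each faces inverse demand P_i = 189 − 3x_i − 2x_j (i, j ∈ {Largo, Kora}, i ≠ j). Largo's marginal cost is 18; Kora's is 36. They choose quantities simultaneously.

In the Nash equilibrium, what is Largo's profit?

1518.75

Mine Largo's profit: π = x_{Largo}(189 − 3x_{Largo} − 2x_{Kora}) − 18x_{Largo}.
∂π/∂x_{Largo} = 171 − 6x_{Largo} − 2x_{Kora} = 0 ⇒ x_{Largo} = 28.5 − (1/3)x_{Kora}.
Similarly x_{Kora} = 25.5 − (1/3)x_{Largo}.
Substituting the second reaction function into the first: x_{Largo} = 28.5 − (1/3)(25.5 − (1/3)x_{Largo}), which gives (8/9)x_{Largo} = 20 ⇒ x_{Largo} = 22.5.
Then x_{Kora} = 25.5 − (1/3)·22.5 = 18.
P_{Largo} = 189 − 3·22.5 − 2·18 = 85.5.
Profit = (85.5 − 18)·22.5 = 1518.75.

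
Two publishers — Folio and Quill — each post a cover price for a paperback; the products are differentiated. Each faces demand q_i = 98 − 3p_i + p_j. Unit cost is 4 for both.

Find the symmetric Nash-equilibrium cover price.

Folio's profit: π = (p_{Folio} − 4)(98 − 3p_{Folio} + p_{Quill}).
∂π/∂p_{Folio} = 110 − 6p_{Folio} + p_{Quill} = 0 ⇒ p_{Folio} = 55/3 + (1/6)p_{Quill}.
Setting p_{Folio} = p_{Quill} in the reaction function: p_{Folio} = 55/3 + (1/6)p_{Folio}, so p_{Folio} = (55/3) / (5/6) = 22.

22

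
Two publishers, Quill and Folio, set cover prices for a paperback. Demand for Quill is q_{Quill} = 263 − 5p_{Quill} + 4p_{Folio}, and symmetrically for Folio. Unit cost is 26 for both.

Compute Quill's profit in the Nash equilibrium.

7801.25

Quill's profit: π = (p_{Quill} − 26)(263 − 5p_{Quill} + 4p_{Folio}).
∂π/∂p_{Quill} = 393 − 10p_{Quill} + 4p_{Folio} = 0 ⇒ p_{Quill} = 39.3 + 0.4p_{Folio}.
Setting p_{Quill} = p_{Folio} in the reaction function: p_{Quill} = 39.3 + 0.4p_{Quill}, so p_{Quill} = 39.3 / 0.6 = 65.5.
q_{Quill} = 263 − 5·65.5 + 4·65.5 = 197.5.
Profit = (65.5 − 26)·197.5 = 7801.25.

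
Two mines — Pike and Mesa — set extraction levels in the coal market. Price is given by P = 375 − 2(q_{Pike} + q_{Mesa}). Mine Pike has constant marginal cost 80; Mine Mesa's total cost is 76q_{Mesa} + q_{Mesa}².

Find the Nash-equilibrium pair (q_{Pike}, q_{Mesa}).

Mine Pike's profit: π = q_{Pike}(375 − 2(q_{Pike} + q_{Mesa})) − 80q_{Pike}.
∂π/∂q_{Pike} = 295 − 4q_{Pike} − 2q_{Mesa} = 0, so q_{Pike} = 73.75 − 0.5q_{Mesa}.
For Mesa: ∂π/∂q_{Mesa} = 299 − 6q_{Mesa} − 2q_{Pike} = 0 ⇒ q_{Mesa} = 299/6 − (1/3)q_{Pike}.
Plugging q_{Mesa} into Pike's best response: q_{Pike} = 73.75 − 0.5(299/6 − (1/3)q_{Pike}) ⇒ (5/6)q_{Pike} = 293/6, so q_{Pike} = 58.6.
Then q_{Mesa} = 299/6 − (1/3)·58.6 = 30.3.

58.6, 30.3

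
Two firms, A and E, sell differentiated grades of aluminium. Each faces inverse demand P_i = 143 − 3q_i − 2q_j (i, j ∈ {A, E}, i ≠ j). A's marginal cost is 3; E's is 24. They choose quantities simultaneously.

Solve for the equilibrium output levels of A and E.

18.8125, 13.5625

Firm A's profit: π = q_A(143 − 3q_A − 2q_E) − 3q_A.
∂π/∂q_A = 140 − 6q_A − 2q_E = 0 ⇒ q_A = 70/3 − (1/3)q_E.
Similarly q_E = 119/6 − (1/3)q_A.
Substituting the second reaction function into the first: q_A = 70/3 − (1/3)(119/6 − (1/3)q_A), which gives (8/9)q_A = 301/18 ⇒ q_A = 18.8125.
Then q_E = 119/6 − (1/3)·18.8125 = 13.5625.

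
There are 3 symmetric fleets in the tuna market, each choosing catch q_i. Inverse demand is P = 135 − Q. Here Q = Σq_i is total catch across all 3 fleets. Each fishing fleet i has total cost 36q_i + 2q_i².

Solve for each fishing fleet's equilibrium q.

12.375

A representative fishing fleet's profit is π_i = q_i(135 − Q) − 36q_i − 2q_i², with Q = q_i + Σ_{j≠i} q_j.
First-order condition: 99 − 6q_i − Σ_{j≠i} q_j = 0.
With identical fishing fleets, set every q_j = q: then 99 − 6q − 2q = 0, i.e. q = 99/8 = 12.375.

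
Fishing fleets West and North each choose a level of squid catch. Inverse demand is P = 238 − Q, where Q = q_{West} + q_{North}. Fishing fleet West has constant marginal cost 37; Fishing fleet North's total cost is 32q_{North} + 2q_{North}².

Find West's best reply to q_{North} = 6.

97.5

Fishing fleet West's profit: π = q_{West}(238 − (q_{West} + q_{North})) − 37q_{West}.
∂π/∂q_{West} = 201 − 2q_{West} − q_{North} = 0, so q_{West} = 100.5 − 0.5q_{North}.
At q_{North} = 6: q_{West} = 100.5 − 0.5·6 = 97.5.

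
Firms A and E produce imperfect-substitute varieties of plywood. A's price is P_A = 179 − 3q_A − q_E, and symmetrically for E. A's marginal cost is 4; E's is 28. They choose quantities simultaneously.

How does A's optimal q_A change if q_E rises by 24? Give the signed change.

-4

Firm A's profit: π = q_A(179 − 3q_A − q_E) − 4q_A.
∂π/∂q_A = 175 − 6q_A − q_E = 0 ⇒ q_A = 175/6 − (1/6)q_E.
The reaction-function slope is −1/6, so a 24-unit rise in q_E moves q_A by −1/6 × 24 = −4. A's best response falls — the actions are strategic substitutes.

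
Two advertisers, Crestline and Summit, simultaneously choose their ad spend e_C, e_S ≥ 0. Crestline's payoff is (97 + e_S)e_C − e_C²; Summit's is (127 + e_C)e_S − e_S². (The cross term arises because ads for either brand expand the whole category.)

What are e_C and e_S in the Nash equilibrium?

107, 117

Expanding Crestline's payoff: 97e_C + e_Se_C − e_C².
∂π/∂e_C = 97 + e_S − 2e_C = 0, so e_C = 48.5 + 0.5e_S.
Likewise for Summit: e_S = 63.5 + 0.5e_C.
Solving the two reaction functions simultaneously: (1 − (0.5)(0.5))e_C = 48.5 + 0.5·63.5, so 0.75e_C = 80.25 and e_C = 107.
Then e_S = 63.5 + 0.5·107 = 117.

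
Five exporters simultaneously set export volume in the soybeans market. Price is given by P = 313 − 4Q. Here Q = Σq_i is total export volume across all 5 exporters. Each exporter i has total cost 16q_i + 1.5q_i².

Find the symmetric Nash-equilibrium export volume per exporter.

A representative exporter's profit is π_i = q_i(313 − 4Q) − 16q_i − 1.5q_i², with Q = q_i + Σ_{j≠i} q_j.
First-order condition: 297 − 11q_i − 4Σ_{j≠i} q_j = 0.
In a symmetric equilibrium every exporter chooses the same q, so Σ_{j≠i} q_j = 4q. The condition becomes 297 − 27q = 0, giving q = 297/27 = 11.

11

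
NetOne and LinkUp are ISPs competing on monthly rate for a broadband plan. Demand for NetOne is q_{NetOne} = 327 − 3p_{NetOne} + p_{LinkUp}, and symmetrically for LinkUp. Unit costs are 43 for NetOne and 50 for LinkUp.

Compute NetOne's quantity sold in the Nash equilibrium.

NetOne's profit: π = (p_{NetOne} − 43)(327 − 3p_{NetOne} + p_{LinkUp}).
∂π/∂p_{NetOne} = 456 − 6p_{NetOne} + p_{LinkUp} = 0 ⇒ p_{NetOne} = 76 + (1/6)p_{LinkUp}.
Similarly p_{LinkUp} = 79.5 + (1/6)p_{NetOne}.
Solving the two reaction functions simultaneously: (1 − (1/6)(1/6))p_{NetOne} = 76 + (1/6)·79.5, so (35/36)p_{NetOne} = 89.25 and p_{NetOne} = 91.8.
Then p_{LinkUp} = 79.5 + (1/6)·91.8 = 94.8.
q_{NetOne} = 327 − 3·91.8 + 94.8 = 146.4.

146.4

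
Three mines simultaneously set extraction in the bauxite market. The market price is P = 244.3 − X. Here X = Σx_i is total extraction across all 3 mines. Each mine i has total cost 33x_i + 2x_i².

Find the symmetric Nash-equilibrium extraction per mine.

A representative mine's profit is π_i = x_i(244.3 − X) − 33x_i − 2x_i², with X = x_i + Σ_{j≠i} x_j.
First-order condition: 211.3 − 6x_i − Σ_{j≠i} x_j = 0.
With identical mines, set every x_j = x: then 211.3 − 6x − 2x = 0, i.e. x = 211.3/8 = 26.4125.

26.4125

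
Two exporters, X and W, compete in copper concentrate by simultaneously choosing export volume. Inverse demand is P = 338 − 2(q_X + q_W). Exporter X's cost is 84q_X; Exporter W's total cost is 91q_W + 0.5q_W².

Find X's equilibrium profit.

4704.5

Exporter X's profit: π = q_X(338 − 2(q_X + q_W)) − 84q_X.
∂π/∂q_X = 254 − 4q_X − 2q_W = 0, so q_X = 63.5 − 0.5q_W.
For W: ∂π/∂q_W = 247 − 5q_W − 2q_X = 0 ⇒ q_W = 49.4 − 0.4q_X.
Substituting the second reaction function into the first: q_X = 63.5 − 0.5(49.4 − 0.4q_X), which gives 0.8q_X = 38.8 ⇒ q_X = 48.5.
Then q_W = 49.4 − 0.4·48.5 = 30.
Price P = 338 − 2·78.5 = 181.
X's profit: (181 − 84)·48.5 = 4704.5.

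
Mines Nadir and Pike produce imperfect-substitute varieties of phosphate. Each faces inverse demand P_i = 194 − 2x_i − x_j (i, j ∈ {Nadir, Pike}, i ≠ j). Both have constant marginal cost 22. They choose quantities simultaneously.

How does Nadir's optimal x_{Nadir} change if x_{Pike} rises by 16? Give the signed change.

Mine Nadir's profit: π = x_{Nadir}(194 − 2x_{Nadir} − x_{Pike}) − 22x_{Nadir}.
∂π/∂x_{Nadir} = 172 − 4x_{Nadir} − x_{Pike} = 0 ⇒ x_{Nadir} = 43 − 0.25x_{Pike}.
The reaction-function slope is −0.25, so a 16-unit rise in x_{Pike} moves x_{Nadir} by −0.25 × 16 = −4. Nadir's best response falls — the actions are strategic substitutes.

-4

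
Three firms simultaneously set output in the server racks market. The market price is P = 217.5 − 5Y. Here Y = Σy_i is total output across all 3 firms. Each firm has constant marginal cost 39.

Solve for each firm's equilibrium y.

A representative firm's profit is π_i = y_i(217.5 − 5Y) − 39y_i, with Y = y_i + Σ_{j≠i} y_j.
First-order condition: 178.5 − 10y_i − 5Σ_{j≠i} y_j = 0.
Imposing symmetry (y_j = y for all j) turns Σ_{j≠i} y_j into 2y, so 178.5 = 20y and y = 8.925.

8.925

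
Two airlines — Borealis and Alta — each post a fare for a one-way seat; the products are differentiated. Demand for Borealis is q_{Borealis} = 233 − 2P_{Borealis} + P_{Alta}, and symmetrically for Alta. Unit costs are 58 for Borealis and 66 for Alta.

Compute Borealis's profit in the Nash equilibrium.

7056.72

Borealis's profit: π = (P_{Borealis} − 58)(233 − 2P_{Borealis} + P_{Alta}).
∂π/∂P_{Borealis} = 349 − 4P_{Borealis} + P_{Alta} = 0 ⇒ P_{Borealis} = 87.25 + 0.25P_{Alta}.
Similarly P_{Alta} = 91.25 + 0.25P_{Borealis}.
Plugging P_{Alta} into Borealis's best response: P_{Borealis} = 87.25 + 0.25(91.25 + 0.25P_{Borealis}) ⇒ 0.9375P_{Borealis} = 110.0625, so P_{Borealis} = 117.4.
Then P_{Alta} = 91.25 + 0.25·117.4 = 120.6.
q_{Borealis} = 233 − 2·117.4 + 120.6 = 118.8.
Profit = (117.4 − 58)·118.8 = 7056.72.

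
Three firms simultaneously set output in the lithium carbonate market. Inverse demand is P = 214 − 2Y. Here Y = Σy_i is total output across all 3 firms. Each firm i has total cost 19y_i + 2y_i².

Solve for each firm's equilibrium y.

A representative firm's profit is π_i = y_i(214 − 2Y) − 19y_i − 2y_i², with Y = y_i + Σ_{j≠i} y_j.
First-order condition: 195 − 8y_i − 2Σ_{j≠i} y_j = 0.
With identical firms, set every y_j = y: then 195 − 8y − 4y = 0, i.e. y = 195/12 = 16.25.

16.25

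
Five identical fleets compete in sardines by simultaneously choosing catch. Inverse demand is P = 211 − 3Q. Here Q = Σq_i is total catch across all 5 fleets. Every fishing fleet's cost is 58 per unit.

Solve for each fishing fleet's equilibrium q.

8.5

A representative fishing fleet's profit is π_i = q_i(211 − 3Q) − 58q_i, with Q = q_i + Σ_{j≠i} q_j.
First-order condition: 153 − 6q_i − 3Σ_{j≠i} q_j = 0.
In a symmetric equilibrium every fishing fleet chooses the same q, so Σ_{j≠i} q_j = 4q. The condition becomes 153 − 18q = 0, giving q = 153/18 = 8.5.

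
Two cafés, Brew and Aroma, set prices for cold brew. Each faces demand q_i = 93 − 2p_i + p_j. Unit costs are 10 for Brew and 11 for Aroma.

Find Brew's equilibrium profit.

Brew's profit: π = (p_{Brew} − 10)(93 − 2p_{Brew} + p_{Aroma}).
∂π/∂p_{Brew} = 113 − 4p_{Brew} + p_{Aroma} = 0 ⇒ p_{Brew} = 28.25 + 0.25p_{Aroma}.
Similarly p_{Aroma} = 28.75 + 0.25p_{Brew}.
Solving the two reaction functions simultaneously: (1 − (0.25)(0.25))p_{Brew} = 28.25 + 0.25·28.75, so 0.9375p_{Brew} = 35.4375 and p_{Brew} = 37.8.
Then p_{Aroma} = 28.75 + 0.25·37.8 = 38.2.
q_{Brew} = 93 − 2·37.8 + 38.2 = 55.6.
Profit = (37.8 − 10)·55.6 = 1545.68.

1545.68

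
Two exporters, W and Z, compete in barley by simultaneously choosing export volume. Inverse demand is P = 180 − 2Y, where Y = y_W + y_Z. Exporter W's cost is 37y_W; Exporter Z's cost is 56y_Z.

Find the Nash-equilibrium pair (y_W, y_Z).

27, 17.5

Exporter W's profit: π = y_W(180 − 2(y_W + y_Z)) − 37y_W.
∂π/∂y_W = 143 − 4y_W − 2y_Z = 0, so y_W = 35.75 − 0.5y_Z.
By the same steps for Z: y_Z = 31 − 0.5y_W.
Solving the two reaction functions simultaneously: (1 − (−0.5)(−0.5))y_W = 35.75 − 0.5·31, so 0.75y_W = 20.25 and y_W = 27.
Then y_Z = 31 − 0.5·27 = 17.5.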